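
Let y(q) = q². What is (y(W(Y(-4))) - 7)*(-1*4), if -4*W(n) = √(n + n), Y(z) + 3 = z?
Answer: 63/2 ≈ 31.500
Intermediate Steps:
Y(z) = -3 + z
W(n) = -√2*√n/4 (W(n) = -√(n + n)/4 = -√2*√n/4)
(y(W(Y(-4))) - 7)*(-1*4) = ((-√2*√(-3 - 4)/4)² - 7)*(-1*4) = ((-√2*√(-7)/4)² - 7)*(-4) = ((-√2*I*√7/4)² - 7)*(-4) = ((-I*√14/4)² - 7)*(-4) = (-7/8 - 7)*(-4) = -63/8*(-4) = 63/2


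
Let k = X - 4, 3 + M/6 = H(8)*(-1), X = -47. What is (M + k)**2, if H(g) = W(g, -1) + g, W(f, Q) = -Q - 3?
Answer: 11025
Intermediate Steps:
W(f, Q) = -3 - Q
H(g) = -2 + g (H(g) = (-3 - 1*(-1)) + g = (-3 + 1) + g = -2 + g)
M = -54 (M = -18 + 6*((-2 + 8)*(-1)) = -18 + 6*(6*(-1)) = -18 + 6*(-6) = -18 - 36 = -54)
k = -51 (k = -47 - 4 = -51)
(M + k)**2 = (-54 - 51)**2 = (-105)**2 = 11025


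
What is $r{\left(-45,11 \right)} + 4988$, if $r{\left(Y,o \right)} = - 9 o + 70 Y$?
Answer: $1739$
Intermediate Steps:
$r{\left(-45,11 \right)} + 4988 = \left(\left(-9\right) 11 + 70 \left(-45\right)\right) + 4988 = \left(-99 - 3150\right) + 4988 = -3249 + 4988 = 1739$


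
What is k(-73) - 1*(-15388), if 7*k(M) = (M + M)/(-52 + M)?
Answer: 13464646/875 ≈ 15388.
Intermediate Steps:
k(M) = 2*M/(7*(-52 + M)) (k(M) = ((M + M)/(-52 + M))/7 = ((2*M)/(-52 + M))/7 = (2*M/(-52 + M))/7 = 2*M/(7*(-52 + M)))
k(-73) - 1*(-15388) = (2/7)*(-73)/(-52 - 73) - 1*(-15388) = (2/7)*(-73)/(-125) + 15388 = (2/7)*(-73)*(-1/125) + 15388 = 146/875 + 15388 = 13464646/875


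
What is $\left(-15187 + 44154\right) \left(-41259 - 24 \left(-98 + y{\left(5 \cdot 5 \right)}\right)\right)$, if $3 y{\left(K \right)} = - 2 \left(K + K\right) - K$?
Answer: $-1098052069$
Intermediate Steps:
$y{\left(K \right)} = - \frac{5 K}{3}$ ($y{\left(K \right)} = \frac{- 2 \left(K + K\right) - K}{3} = \frac{- 2 \cdot 2 K - K}{3} = \frac{- 4 K - K}{3} = \frac{\left(-5\right) K}{3} = - \frac{5 K}{3}$)
$\left(-15187 + 44154\right) \left(-41259 - 24 \left(-98 + y{\left(5 \cdot 5 \right)}\right)\right) = \left(-15187 + 44154\right) \left(-41259 - 24 \left(-98 - \frac{5 \cdot 5 \cdot 5}{3}\right)\right) = 28967 \left(-41259 - 24 \left(-98 - \frac{125}{3}\right)\right) = 28967 \left(-41259 - -3352\right) = 28967 \left(-41259 + 3352\right) = 28967 \left(-37907\right) = -1098052069$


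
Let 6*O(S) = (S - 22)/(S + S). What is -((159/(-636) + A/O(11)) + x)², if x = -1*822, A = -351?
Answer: -183846481/16 ≈ -1.1490e+7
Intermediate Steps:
O(S) = (-22 + S)/(12*S) (O(S) = ((S - 22)/(S + S))/6 = ((-22 + S)/((2*S)))/6 = ((-22 + S)*(1/(2*S)))/6 = ((-22 + S)/(2*S))/6 = (-22 + S)/(12*S))
x = -822
-((159/(-636) + A/O(11)) + x)² = -((159/(-636) - 351*132/(-22 + 11)) - 822)² = -((159*(-1/636) - 351/((1/12)*(1/11)*(-11))) - 822)² = -((-¼ - 351/(-1/12)) - 822)² = -((-¼ - 351*(-12)) - 822)² = -((-¼ + 4212) - 822)² = -(16847/4 - 822)² = -(13559/4)² = -1*183846481/16 = -183846481/16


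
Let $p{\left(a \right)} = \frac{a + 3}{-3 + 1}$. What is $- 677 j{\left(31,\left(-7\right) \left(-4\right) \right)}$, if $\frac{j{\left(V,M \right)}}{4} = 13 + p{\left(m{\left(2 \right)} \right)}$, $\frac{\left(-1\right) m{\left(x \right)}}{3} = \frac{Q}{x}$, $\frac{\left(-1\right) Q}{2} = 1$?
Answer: $-27080$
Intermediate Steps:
$Q = -2$ ($Q = \left(-2\right) 1 = -2$)
$m{\left(x \right)} = \frac{6}{x}$ ($m{\left(x \right)} = - 3 \left(- \frac{2}{x}\right) = \frac{6}{x}$)
$p{\left(a \right)} = - \frac{3}{2} - \frac{a}{2}$ ($p{\left(a \right)} = \frac{3 + a}{-2} = \left(3 + a\right) \left(- \frac{1}{2}\right) = - \frac{3}{2} - \frac{a}{2}$)
$j{\left(V,M \right)} = 40$ ($j{\left(V,M \right)} = 4 \left(13 - \left(\frac{3}{2} + \frac{6 \cdot \frac{1}{2}}{2}\right)\right) = 4 \left(13 - 3\right) = 4 \cdot 10 = 40$)
$- 677 j{\left(31,\left(-7\right) \left(-4\right) \right)} = \left(-677\right) 40 = -27080$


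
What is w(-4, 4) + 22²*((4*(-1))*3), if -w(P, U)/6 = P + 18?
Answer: -5892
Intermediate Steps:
w(P, U) = -108 - 6*P (w(P, U) = -6*(P + 18) = -6*(18 + P) = -108 - 6*P)
w(-4, 4) + 22²*((4*(-1))*3) = (-108 - 6*(-4)) + 22²*((4*(-1))*3) = (-108 + 24) + 484*(-4*3) = -84 + 484*(-12) = -84 - 5808 = -5892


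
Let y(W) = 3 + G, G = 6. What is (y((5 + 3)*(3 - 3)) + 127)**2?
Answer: 18496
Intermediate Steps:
y(W) = 9 (y(W) = 3 + 6 = 9)
(y((5 + 3)*(3 - 3)) + 127)**2 = (9 + 127)**2 = 136**2 = 18496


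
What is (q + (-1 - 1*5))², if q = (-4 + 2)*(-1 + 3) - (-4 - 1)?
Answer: 25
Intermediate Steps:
q = 1 (q = -2*2 - 1*(-5) = -4 + 5 = 1)
(q + (-1 - 1*5))² = (1 + (-1 - 1*5))² = (1 + (-1 - 5))² = (1 - 6)² = (-5)² = 25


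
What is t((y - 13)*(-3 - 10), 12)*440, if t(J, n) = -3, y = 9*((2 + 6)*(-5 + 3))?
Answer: -1320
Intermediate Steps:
y = -144 (y = 9*(8*(-2)) = 9*(-16) = -144)
t((y - 13)*(-3 - 10), 12)*440 = -3*440 = -1320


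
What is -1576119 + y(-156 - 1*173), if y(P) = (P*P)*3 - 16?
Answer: -1251412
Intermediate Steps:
y(P) = -16 + 3*P² (y(P) = P²*3 - 16 = 3*P² - 16 = -16 + 3*P²)
-1576119 + y(-156 - 1*173) = -1576119 + (-16 + 3*(-156 - 1*173)²) = -1576119 + (-16 + 3*(-156 - 173)²) = -1576119 + (-16 + 3*(-329)²) = -1576119 + (-16 + 3*108241) = -1576119 + (-16 + 324723) = -1576119 + 324707 = -1251412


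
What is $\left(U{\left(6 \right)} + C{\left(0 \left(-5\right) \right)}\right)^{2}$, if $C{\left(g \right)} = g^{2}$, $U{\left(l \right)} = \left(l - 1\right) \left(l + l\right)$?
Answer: $3600$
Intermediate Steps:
$U{\left(l \right)} = 2 l \left(-1 + l\right)$ ($U{\left(l \right)} = \left(-1 + l\right) 2 l = 2 l \left(-1 + l\right)$)
$\left(U{\left(6 \right)} + C{\left(0 \left(-5\right) \right)}\right)^{2} = \left(2 \cdot 6 \left(-1 + 6\right) + \left(0 \left(-5\right)\right)^{2}\right)^{2} = \left(2 \cdot 6 \cdot 5 + 0^{2}\right)^{2} = \left(60 + 0\right)^{2} = 60^{2} = 3600$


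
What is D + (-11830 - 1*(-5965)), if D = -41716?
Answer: -47581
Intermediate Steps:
D + (-11830 - 1*(-5965)) = -41716 + (-11830 - 1*(-5965)) = -41716 + (-11830 + 5965) = -41716 - 5865 = -47581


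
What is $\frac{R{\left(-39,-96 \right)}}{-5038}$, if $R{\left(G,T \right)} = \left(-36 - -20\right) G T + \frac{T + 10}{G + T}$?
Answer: $\frac{4043477}{340065} \approx 11.89$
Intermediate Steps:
$R{\left(G,T \right)} = \frac{10 + T}{G + T} - 16 G T$ ($R{\left(G,T \right)} = \left(-36 + 20\right) G T + \frac{10 + T}{G + T} = - 16 G T + \frac{10 + T}{G + T} = \frac{10 + T}{G + T} - 16 G T$)
$\frac{R{\left(-39,-96 \right)}}{-5038} = \frac{\frac{1}{-39 - 96} \left(10 - 96 - - 624 \left(-96\right)^{2} - - 1536 \left(-39\right)^{2}\right)}{-5038} = \frac{10 - 96 - \left(-624\right) 9216 - \left(-1536\right) 1521}{-135} \left(- \frac{1}{5038}\right) = - \frac{10 - 96 + 5750784 + 2336256}{135} \left(- \frac{1}{5038}\right) = \left(- \frac{1}{135}\right) 8086954 \left(- \frac{1}{5038}\right) = \left(- \frac{8086954}{135}\right) \left(- \frac{1}{5038}\right) = \frac{4043477}{340065}$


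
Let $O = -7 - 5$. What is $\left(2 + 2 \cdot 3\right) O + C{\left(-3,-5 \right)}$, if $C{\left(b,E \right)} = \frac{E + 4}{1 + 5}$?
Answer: $- \frac{577}{6} \approx -96.167$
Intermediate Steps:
$O = -12$
$C{\left(b,E \right)} = \frac{2}{3} + \frac{E}{6}$ ($C{\left(b,E \right)} = \frac{4 + E}{6} = \left(4 + E\right) \frac{1}{6} = \frac{2}{3} + \frac{E}{6}$)
$\left(2 + 2 \cdot 3\right) O + C{\left(-3,-5 \right)} = \left(2 + 2 \cdot 3\right) \left(-12\right) + \left(\frac{2}{3} + \frac{1}{6} \left(-5\right)\right) = \left(2 + 6\right) \left(-12\right) + \left(\frac{2}{3} - \frac{5}{6}\right) = 8 \left(-12\right) - \frac{1}{6} = -96 - \frac{1}{6} = - \frac{577}{6}$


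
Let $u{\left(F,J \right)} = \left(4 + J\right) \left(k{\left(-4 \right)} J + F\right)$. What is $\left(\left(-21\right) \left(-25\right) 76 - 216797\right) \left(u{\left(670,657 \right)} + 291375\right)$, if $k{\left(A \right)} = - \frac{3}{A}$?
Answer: $- \frac{750009846467}{4} \approx -1.875 \cdot 10^{11}$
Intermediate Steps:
$u{\left(F,J \right)} = \left(4 + J\right) \left(F + \frac{3 J}{4}\right)$ ($u{\left(F,J \right)} = \left(4 + J\right) \left(- \frac{3}{-4} J + F\right) = \left(4 + J\right) \left(\left(-3\right) \left(- \frac{1}{4}\right) J + F\right) = \left(4 + J\right) \left(\frac{3 J}{4} + F\right) = \left(4 + J\right) \left(F + \frac{3 J}{4}\right)$)
$\left(\left(-21\right) \left(-25\right) 76 - 216797\right) \left(u{\left(670,657 \right)} + 291375\right) = \left(\left(-21\right) \left(-25\right) 76 - 216797\right) \left(\left(3 \cdot 657 + 4 \cdot 670 + \frac{3 \cdot 657^{2}}{4} + 670 \cdot 657\right) + 291375\right) = \left(525 \cdot 76 - 216797\right) \left(\left(1971 + 2680 + \frac{3}{4} \cdot 431649 + 440190\right) + 291375\right) = \left(39900 - 216797\right) \left(\left(1971 + 2680 + \frac{1294947}{4} + 440190\right) + 291375\right) = - 176897 \left(\frac{3074311}{4} + 291375\right) = \left(-176897\right) \frac{4239811}{4} = - \frac{750009846467}{4}$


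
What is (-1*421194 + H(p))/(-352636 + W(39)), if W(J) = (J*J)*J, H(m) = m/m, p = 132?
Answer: 421193/293317 ≈ 1.4360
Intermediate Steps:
H(m) = 1
W(J) = J³ (W(J) = J²*J = J³)
(-1*421194 + H(p))/(-352636 + W(39)) = (-1*421194 + 1)/(-352636 + 39³) = (-421194 + 1)/(-352636 + 59319) = -421193/(-293317) = -421193*(-1/293317) = 421193/293317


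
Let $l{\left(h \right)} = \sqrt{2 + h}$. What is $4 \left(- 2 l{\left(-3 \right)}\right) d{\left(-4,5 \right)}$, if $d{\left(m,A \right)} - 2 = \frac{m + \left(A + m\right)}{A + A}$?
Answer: $- \frac{68 i}{5} \approx - 13.6 i$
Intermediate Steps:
$d{\left(m,A \right)} = 2 + \frac{A + 2 m}{2 A}$ ($d{\left(m,A \right)} = 2 + \frac{m + \left(A + m\right)}{A + A} = 2 + \frac{A + 2 m}{2 A}$)
$4 \left(- 2 l{\left(-3 \right)}\right) d{\left(-4,5 \right)} = 4 \left(- 2 \sqrt{2 - 3}\right) \left(\frac{5}{2} - \frac{4}{5}\right) = 4 \left(- 2 \sqrt{-1}\right) \left(\frac{5}{2} - \frac{4}{5}\right) = 4 \left(- 2 i\right) \left(\frac{5}{2} - \frac{4}{5}\right) = - 8 i \frac{17}{10} = - \frac{68 i}{5}$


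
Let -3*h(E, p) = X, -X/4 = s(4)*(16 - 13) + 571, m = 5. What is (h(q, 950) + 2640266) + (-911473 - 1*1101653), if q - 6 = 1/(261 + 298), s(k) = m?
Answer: 1883764/3 ≈ 6.2792e+5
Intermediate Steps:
s(k) = 5
q = 3355/559 (q = 6 + 1/(261 + 298) = 6 + 1/559 = 3355/559 ≈ 6.0018)
X = -2344 (X = -4*(5*(16 - 13) + 571) = -4*(5*3 + 571) = -4*(15 + 571) = -4*586 = -2344)
h(E, p) = 2344/3 (h(E, p) = -1/3*(-2344) = 2344/3)
(h(q, 950) + 2640266) + (-911473 - 1*1101653) = (2344/3 + 2640266) + (-911473 - 1*1101653) = 7923142/3 + (-911473 - 1101653) = 7923142/3 - 2013126 = 1883764/3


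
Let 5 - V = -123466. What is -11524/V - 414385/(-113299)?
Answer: 49858872659/13989140829 ≈ 3.5641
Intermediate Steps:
V = 123471 (V = 5 - 1*(-123466) = 5 + 123466 = 123471)
-11524/V - 414385/(-113299) = -11524/123471 - 414385/(-113299) = -11524*1/123471 - 414385*(-1/113299) = -11524/123471 + 414385/113299 = 49858872659/13989140829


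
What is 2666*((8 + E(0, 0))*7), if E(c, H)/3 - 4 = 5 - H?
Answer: 653170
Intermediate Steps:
E(c, H) = 27 - 3*H (E(c, H) = 12 + 3*(5 - H) = 12 + (15 - 3*H) = 27 - 3*H)
2666*((8 + E(0, 0))*7) = 2666*((8 + (27 - 3*0))*7) = 2666*((8 + (27 + 0))*7) = 2666*((8 + 27)*7) = 2666*(35*7) = 2666*245 = 653170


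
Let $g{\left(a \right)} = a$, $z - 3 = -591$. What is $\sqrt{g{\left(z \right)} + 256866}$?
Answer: $11 \sqrt{2118} \approx 506.24$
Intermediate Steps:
$z = -588$ ($z = 3 - 591 = -588$)
$\sqrt{g{\left(z \right)} + 256866} = \sqrt{-588 + 256866} = \sqrt{256278} = 11 \sqrt{2118}$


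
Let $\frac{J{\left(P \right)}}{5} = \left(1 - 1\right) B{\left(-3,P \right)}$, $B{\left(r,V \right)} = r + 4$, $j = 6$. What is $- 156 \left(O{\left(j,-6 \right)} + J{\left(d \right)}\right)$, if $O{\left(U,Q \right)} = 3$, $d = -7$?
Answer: $-468$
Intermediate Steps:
$B{\left(r,V \right)} = 4 + r$
$J{\left(P \right)} = 0$ ($J{\left(P \right)} = 5 \left(1 - 1\right) \left(4 - 3\right) = 5 \cdot 0 \cdot 1 = 5 \cdot 0 = 0$)
$- 156 \left(O{\left(j,-6 \right)} + J{\left(d \right)}\right) = - 156 \left(3 + 0\right) = \left(-156\right) 3 = -468$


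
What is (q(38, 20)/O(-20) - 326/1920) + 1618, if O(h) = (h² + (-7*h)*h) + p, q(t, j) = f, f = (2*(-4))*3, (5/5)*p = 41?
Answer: 3663826043/2264640 ≈ 1617.8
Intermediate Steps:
p = 41
f = -24 (f = -8*3 = -24)
q(t, j) = -24
O(h) = 41 - 6*h² (O(h) = (h² + (-7*h)*h) + 41 = (h² - 7*h²) + 41 = -6*h² + 41 = 41 - 6*h²)
(q(38, 20)/O(-20) - 326/1920) + 1618 = (-24/(41 - 6*(-20)²) - 326/1920) + 1618 = (-24/(41 - 6*400) - 326*1/1920) + 1618 = (-24/(41 - 2400) - 163/960) + 1618 = (-24/(-2359) - 163/960) + 1618 = (-24*(-1/2359) - 163/960) + 1618 = (24/2359 - 163/960) + 1618 = -361477/2264640 + 1618 = 3663826043/2264640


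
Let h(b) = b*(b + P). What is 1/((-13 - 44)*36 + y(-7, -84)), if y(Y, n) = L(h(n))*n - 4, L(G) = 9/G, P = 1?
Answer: -83/170657 ≈ -0.00048636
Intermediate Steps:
h(b) = b*(1 + b) (h(b) = b*(b + 1) = b*(1 + b))
y(Y, n) = -4 + 9/(1 + n) (y(Y, n) = (9/((n*(1 + n))))*n - 4 = (9*(1/(n*(1 + n))))*n - 4 = (9/(n*(1 + n)))*n - 4 = 9/(1 + n) - 4 = -4 + 9/(1 + n))
1/((-13 - 44)*36 + y(-7, -84)) = 1/((-13 - 44)*36 + (5 - 4*(-84))/(1 - 84)) = 1/(-57*36 + (5 + 336)/(-83)) = 1/(-2052 - 1/83*341) = 1/(-2052 - 341/83) = 1/(-170657/83) = -83/170657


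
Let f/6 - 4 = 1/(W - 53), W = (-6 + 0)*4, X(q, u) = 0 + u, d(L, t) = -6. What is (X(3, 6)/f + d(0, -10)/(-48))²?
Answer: 851929/6031936 ≈ 0.14124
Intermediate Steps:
X(q, u) = u
W = -24 (W = -6*4 = -24)
f = 1842/77 (f = 24 + 6/(-24 - 53) = 24 + 6/(-77) = 24 + 6*(-1/77) = 24 - 6/77 = 1842/77 ≈ 23.922)
(X(3, 6)/f + d(0, -10)/(-48))² = (6/(1842/77) - 6/(-48))² = (6*(77/1842) - 6*(-1/48))² = (77/307 + ⅛)² = (923/2456)² = 851929/6031936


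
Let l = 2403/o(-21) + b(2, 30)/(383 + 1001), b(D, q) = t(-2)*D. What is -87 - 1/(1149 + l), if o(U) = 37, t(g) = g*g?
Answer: -676040336/7770505 ≈ -87.001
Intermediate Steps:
t(g) = g**2
b(D, q) = 4*D (b(D, q) = (-2)**2*D = 4*D)
l = 415756/6401 (l = 2403/37 + (4*2)/(383 + 1001) = 2403*(1/37) + 8/1384 = 2403/37 + 8*(1/1384) = 2403/37 + 1/173 = 415756/6401 ≈ 64.952)
-87 - 1/(1149 + l) = -87 - 1/(1149 + 415756/6401) = -87 - 1/7770505/6401 = -87 - 1*6401/7770505 = -87 - 6401/7770505 = -676040336/7770505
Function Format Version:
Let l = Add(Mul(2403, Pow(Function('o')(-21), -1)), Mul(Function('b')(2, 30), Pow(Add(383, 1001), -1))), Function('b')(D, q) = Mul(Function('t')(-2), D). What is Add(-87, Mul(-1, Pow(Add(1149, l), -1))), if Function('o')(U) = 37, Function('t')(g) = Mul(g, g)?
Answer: Rational(-676040336, 7770505) ≈ -87.001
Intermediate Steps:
Function('t')(g) = Pow(g, 2)
Function('b')(D, q) = Mul(4, D) (Function('b')(D, q) = Mul(Pow(-2, 2), D) = Mul(4, D))
l = Rational(415756, 6401) (l = Add(Mul(2403, Pow(37, -1)), Mul(Mul(4, 2), Pow(Add(383, 1001), -1))) = Add(Mul(2403, Rational(1, 37)), Mul(8, Pow(1384, -1))) = Add(Rational(2403, 37), Mul(8, Rational(1, 1384))) = Add(Rational(2403, 37), Rational(1, 173)) = Rational(415756, 6401) ≈ 64.952)
Add(-87, Mul(-1, Pow(Add(1149, l), -1))) = Add(-87, Mul(-1, Pow(Add(1149, Rational(415756, 6401)), -1))) = Add(-87, Mul(-1, Pow(Rational(7770505, 6401), -1))) = Add(-87, Mul(-1, Rational(6401, 7770505))) = Add(-87, Rational(-6401, 7770505)) = Rational(-676040336, 7770505)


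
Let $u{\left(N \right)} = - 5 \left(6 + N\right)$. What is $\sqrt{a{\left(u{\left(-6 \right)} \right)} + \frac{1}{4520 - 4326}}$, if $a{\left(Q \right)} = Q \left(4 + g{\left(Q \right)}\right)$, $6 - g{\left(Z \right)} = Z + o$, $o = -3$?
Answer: $\frac{\sqrt{194}}{194} \approx 0.071796$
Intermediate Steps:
$u{\left(N \right)} = -30 - 5 N$
$g{\left(Z \right)} = 9 - Z$ ($g{\left(Z \right)} = 6 - \left(Z - 3\right) = 6 - \left(-3 + Z\right) = 9 - Z$)
$a{\left(Q \right)} = Q \left(13 - Q\right)$ ($a{\left(Q \right)} = Q \left(4 - \left(-9 + Q\right)\right) = Q \left(13 - Q\right)$)
$\sqrt{a{\left(u{\left(-6 \right)} \right)} + \frac{1}{4520 - 4326}} = \sqrt{\left(-30 - -30\right) \left(13 - \left(-30 - -30\right)\right) + \frac{1}{4520 - 4326}} = \sqrt{\left(-30 + 30\right) \left(13 - \left(-30 + 30\right)\right) + \frac{1}{194}} = \sqrt{0 \left(13 - 0\right) + \frac{1}{194}} = \sqrt{0 \left(13 + 0\right) + \frac{1}{194}} = \sqrt{0 \cdot 13 + \frac{1}{194}} = \sqrt{0 + \frac{1}{194}} = \sqrt{\frac{1}{194}} = \frac{\sqrt{194}}{194}$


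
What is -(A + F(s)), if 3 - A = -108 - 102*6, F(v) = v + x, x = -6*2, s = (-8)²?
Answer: -775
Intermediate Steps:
s = 64
x = -12
F(v) = -12 + v (F(v) = v - 12 = -12 + v)
A = 723 (A = 3 - (-108 - 102*6) = 3 - (-108 - 612) = 3 - 1*(-720) = 3 + 720 = 723)
-(A + F(s)) = -(723 + (-12 + 64)) = -(723 + 52) = -1*775 = -775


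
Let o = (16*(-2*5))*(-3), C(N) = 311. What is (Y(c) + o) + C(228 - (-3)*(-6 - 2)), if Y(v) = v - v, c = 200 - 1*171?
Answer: 791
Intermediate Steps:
c = 29 (c = 200 - 171 = 29)
Y(v) = 0
o = 480 (o = (16*(-10))*(-3) = -160*(-3) = 480)
(Y(c) + o) + C(228 - (-3)*(-6 - 2)) = (0 + 480) + 311 = 480 + 311 = 791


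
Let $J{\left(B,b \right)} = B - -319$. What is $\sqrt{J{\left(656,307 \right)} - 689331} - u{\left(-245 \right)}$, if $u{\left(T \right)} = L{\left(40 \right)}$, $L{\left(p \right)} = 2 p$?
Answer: $-80 + 6 i \sqrt{19121} \approx -80.0 + 829.67 i$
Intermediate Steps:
$u{\left(T \right)} = 80$ ($u{\left(T \right)} = 2 \cdot 40 = 80$)
$J{\left(B,b \right)} = 319 + B$ ($J{\left(B,b \right)} = B + 319 = 319 + B$)
$\sqrt{J{\left(656,307 \right)} - 689331} - u{\left(-245 \right)} = \sqrt{\left(319 + 656\right) - 689331} - 80 = \sqrt{975 - 689331} - 80 = \sqrt{-688356} - 80 = 6 i \sqrt{19121} - 80 = -80 + 6 i \sqrt{19121}$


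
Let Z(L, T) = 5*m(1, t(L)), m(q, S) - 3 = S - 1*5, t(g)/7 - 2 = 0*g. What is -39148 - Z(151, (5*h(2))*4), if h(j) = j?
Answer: -39208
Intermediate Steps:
t(g) = 14 (t(g) = 14 + 7*(0*g) = 14 + 7*0 = 14 + 0 = 14)
m(q, S) = -2 + S (m(q, S) = 3 + (S - 1*5) = 3 + (S - 5) = 3 + (-5 + S) = -2 + S)
Z(L, T) = 60 (Z(L, T) = 5*(-2 + 14) = 5*12 = 60)
-39148 - Z(151, (5*h(2))*4) = -39148 - 1*60 = -39148 - 60 = -39208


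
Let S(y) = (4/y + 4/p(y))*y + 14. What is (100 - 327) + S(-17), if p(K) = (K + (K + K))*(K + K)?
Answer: -10661/51 ≈ -209.04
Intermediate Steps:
p(K) = 6*K**2 (p(K) = (K + 2*K)*(2*K) = (3*K)*(2*K) = 6*K**2)
S(y) = 14 + y*(4/y + 2/(3*y**2)) (S(y) = (4/y + 4/((6*y**2)))*y + 14 = (4/y + 4*(1/(6*y**2)))*y + 14 = (4/y + 2/(3*y**2))*y + 14 = y*(4/y + 2/(3*y**2)) + 14 = 14 + y*(4/y + 2/(3*y**2)))
(100 - 327) + S(-17) = (100 - 327) + (18 + (2/3)/(-17)) = -227 + (18 + (2/3)*(-1/17)) = -227 + (18 - 2/51) = -227 + 916/51 = -10661/51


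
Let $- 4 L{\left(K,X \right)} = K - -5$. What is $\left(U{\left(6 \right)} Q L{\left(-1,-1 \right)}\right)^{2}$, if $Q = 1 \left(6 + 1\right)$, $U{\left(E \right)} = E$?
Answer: $1764$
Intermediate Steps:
$L{\left(K,X \right)} = - \frac{5}{4} - \frac{K}{4}$ ($L{\left(K,X \right)} = - \frac{K - -5}{4} = - \frac{K + 5}{4} = - \frac{5 + K}{4} = - \frac{5}{4} - \frac{K}{4}$)
$Q = 7$ ($Q = 1 \cdot 7 = 7$)
$\left(U{\left(6 \right)} Q L{\left(-1,-1 \right)}\right)^{2} = \left(6 \cdot 7 \left(- \frac{5}{4} - - \frac{1}{4}\right)\right)^{2} = \left(42 \left(- \frac{5}{4} + \frac{1}{4}\right)\right)^{2} = \left(42 \left(-1\right)\right)^{2} = \left(-42\right)^{2} = 1764$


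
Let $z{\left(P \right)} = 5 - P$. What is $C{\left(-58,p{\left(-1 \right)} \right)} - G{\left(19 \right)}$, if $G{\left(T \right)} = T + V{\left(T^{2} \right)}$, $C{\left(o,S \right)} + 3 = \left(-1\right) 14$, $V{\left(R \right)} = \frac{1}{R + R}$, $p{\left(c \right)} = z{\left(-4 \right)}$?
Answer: $- \frac{25993}{722} \approx -36.001$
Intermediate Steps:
$p{\left(c \right)} = 9$ ($p{\left(c \right)} = 5 - -4 = 5 + 4 = 9$)
$V{\left(R \right)} = \frac{1}{2 R}$
$C{\left(o,S \right)} = -17$ ($C{\left(o,S \right)} = -3 - 14 = -17$)
$G{\left(T \right)} = T + \frac{1}{2 T^{2}}$
$C{\left(-58,p{\left(-1 \right)} \right)} - G{\left(19 \right)} = -17 - \left(19 + \frac{1}{2 \cdot 361}\right) = -17 - \left(19 + \frac{1}{2} \cdot \frac{1}{361}\right) = -17 - \left(19 + \frac{1}{722}\right) = -17 - \frac{13719}{722} = - \frac{25993}{722}$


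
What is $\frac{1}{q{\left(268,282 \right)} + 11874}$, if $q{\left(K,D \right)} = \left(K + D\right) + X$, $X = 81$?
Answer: $\frac{1}{12505} \approx 7.9968 \cdot 10^{-5}$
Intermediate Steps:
$q{\left(K,D \right)} = 81 + D + K$ ($q{\left(K,D \right)} = \left(K + D\right) + 81 = \left(D + K\right) + 81 = 81 + D + K$)
$\frac{1}{q{\left(268,282 \right)} + 11874} = \frac{1}{\left(81 + 282 + 268\right) + 11874} = \frac{1}{631 + 11874} = \frac{1}{12505}$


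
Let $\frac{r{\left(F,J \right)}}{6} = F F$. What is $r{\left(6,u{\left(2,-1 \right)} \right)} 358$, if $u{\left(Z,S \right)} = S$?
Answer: $77328$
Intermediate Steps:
$r{\left(F,J \right)} = 6 F^{2}$ ($r{\left(F,J \right)} = 6 F F = 6 F^{2}$)
$r{\left(6,u{\left(2,-1 \right)} \right)} 358 = 6 \cdot 6^{2} \cdot 358 = 6 \cdot 36 \cdot 358 = 216 \cdot 358 = 77328$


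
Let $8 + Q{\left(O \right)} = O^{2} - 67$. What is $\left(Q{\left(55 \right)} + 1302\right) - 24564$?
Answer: $-20312$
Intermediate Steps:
$Q{\left(O \right)} = -75 + O^{2}$ ($Q{\left(O \right)} = -8 + \left(O^{2} - 67\right) = -8 + \left(-67 + O^{2}\right) = -75 + O^{2}$)
$\left(Q{\left(55 \right)} + 1302\right) - 24564 = \left(\left(-75 + 55^{2}\right) + 1302\right) - 24564 = \left(\left(-75 + 3025\right) + 1302\right) - 24564 = \left(2950 + 1302\right) - 24564 = 4252 - 24564 = -20312$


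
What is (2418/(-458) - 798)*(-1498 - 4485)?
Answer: 1100578833/229 ≈ 4.8060e+6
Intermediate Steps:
(2418/(-458) - 798)*(-1498 - 4485) = (2418*(-1/458) - 798)*(-5983) = (-1209/229 - 798)*(-5983) = -183951/229*(-5983) = 1100578833/229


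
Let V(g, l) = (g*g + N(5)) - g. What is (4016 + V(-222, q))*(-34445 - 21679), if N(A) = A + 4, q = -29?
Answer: -3004373844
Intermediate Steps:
N(A) = 4 + A
V(g, l) = 9 + g² - g (V(g, l) = (g*g + (4 + 5)) - g = (g² + 9) - g = (9 + g²) - g = 9 + g² - g)
(4016 + V(-222, q))*(-34445 - 21679) = (4016 + (9 + (-222)² - 1*(-222)))*(-34445 - 21679) = (4016 + (9 + 49284 + 222))*(-56124) = (4016 + 49515)*(-56124) = 53531*(-56124) = -3004373844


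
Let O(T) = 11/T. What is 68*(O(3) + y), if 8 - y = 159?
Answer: -30056/3 ≈ -10019.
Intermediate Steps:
y = -151 (y = 8 - 1*159 = 8 - 159 = -151)
68*(O(3) + y) = 68*(11/3 - 151) = 68*(-442/3) = -30056/3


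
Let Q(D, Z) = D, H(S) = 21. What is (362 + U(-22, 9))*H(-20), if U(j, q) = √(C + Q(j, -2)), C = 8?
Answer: 7602 + 21*I*√14 ≈ 7602.0 + 78.575*I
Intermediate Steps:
U(j, q) = √(8 + j)
(362 + U(-22, 9))*H(-20) = (362 + √(8 - 22))*21 = (362 + √(-14))*21 = (362 + I*√14)*21 = 7602 + 21*I*√14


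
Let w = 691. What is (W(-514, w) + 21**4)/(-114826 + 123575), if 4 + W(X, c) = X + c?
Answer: 194654/8749 ≈ 22.249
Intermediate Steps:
W(X, c) = -4 + X + c (W(X, c) = -4 + (X + c) = -4 + X + c)
(W(-514, w) + 21**4)/(-114826 + 123575) = ((-4 - 514 + 691) + 21**4)/(-114826 + 123575) = (173 + 194481)/8749 = 194654*(1/8749) = 194654/8749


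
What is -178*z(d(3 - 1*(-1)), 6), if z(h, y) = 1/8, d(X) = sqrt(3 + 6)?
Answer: -89/4 ≈ -22.250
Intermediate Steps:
d(X) = 3 (d(X) = sqrt(9) = 3)
z(h, y) = 1/8
-178*z(d(3 - 1*(-1)), 6) = -178*1/8 = -89/4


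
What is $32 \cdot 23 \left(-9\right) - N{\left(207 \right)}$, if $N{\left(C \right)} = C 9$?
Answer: $-8487$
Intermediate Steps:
$N{\left(C \right)} = 9 C$
$32 \cdot 23 \left(-9\right) - N{\left(207 \right)} = 32 \cdot 23 \left(-9\right) - 9 \cdot 207 = 736 \left(-9\right) - 1863 = -6624 - 1863 = -8487$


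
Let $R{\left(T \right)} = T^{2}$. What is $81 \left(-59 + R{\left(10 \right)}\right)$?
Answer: $3321$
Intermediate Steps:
$81 \left(-59 + R{\left(10 \right)}\right) = 81 \left(-59 + 10^{2}\right) = 81 \left(-59 + 100\right) = 81 \cdot 41 = 3321$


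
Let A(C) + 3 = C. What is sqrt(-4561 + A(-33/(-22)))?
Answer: 5*I*sqrt(730)/2 ≈ 67.546*I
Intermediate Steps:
A(C) = -3 + C
sqrt(-4561 + A(-33/(-22))) = sqrt(-4561 + (-3 - 33/(-22))) = sqrt(-4561 + (-3 - 33*(-1/22))) = sqrt(-4561 + (-3 + 3/2)) = sqrt(-4561 - 3/2) = sqrt(-9125/2) = 5*I*sqrt(730)/2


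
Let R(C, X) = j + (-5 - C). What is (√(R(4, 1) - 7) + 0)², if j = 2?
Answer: -14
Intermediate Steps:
R(C, X) = -3 - C (R(C, X) = 2 + (-5 - C) = -3 - C)
(√(R(4, 1) - 7) + 0)² = (√((-3 - 1*4) - 7) + 0)² = (√((-3 - 4) - 7) + 0)² = (√(-7 - 7) + 0)² = (√(-14) + 0)² = (I*√14 + 0)² = (I*√14)² = -14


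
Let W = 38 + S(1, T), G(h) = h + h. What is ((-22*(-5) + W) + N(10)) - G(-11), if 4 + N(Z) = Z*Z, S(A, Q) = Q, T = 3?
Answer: 269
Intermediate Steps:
G(h) = 2*h
N(Z) = -4 + Z² (N(Z) = -4 + Z*Z = -4 + Z²)
W = 41 (W = 38 + 3 = 41)
((-22*(-5) + W) + N(10)) - G(-11) = ((-22*(-5) + 41) + (-4 + 10²)) - 2*(-11) = ((110 + 41) + (-4 + 100)) - 1*(-22) = (151 + 96) + 22 = 247 + 22 = 269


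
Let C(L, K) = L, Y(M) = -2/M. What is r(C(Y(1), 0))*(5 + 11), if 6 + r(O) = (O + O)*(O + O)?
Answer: 160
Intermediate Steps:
r(O) = -6 + 4*O**2 (r(O) = -6 + (O + O)*(O + O) = -6 + (2*O)*(2*O) = -6 + 4*O**2)
r(C(Y(1), 0))*(5 + 11) = (-6 + 4*(-2/1)**2)*(5 + 11) = (-6 + 4*(-2*1)**2)*16 = (-6 + 4*(-2)**2)*16 = (-6 + 4*4)*16 = (-6 + 16)*16 = 10*16 = 160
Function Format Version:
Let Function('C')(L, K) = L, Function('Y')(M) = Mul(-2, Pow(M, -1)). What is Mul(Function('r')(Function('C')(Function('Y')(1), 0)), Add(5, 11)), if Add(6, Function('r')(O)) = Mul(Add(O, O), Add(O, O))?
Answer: 160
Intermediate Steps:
Function('r')(O) = Add(-6, Mul(4, Pow(O, 2))) (Function('r')(O) = Add(-6, Mul(Add(O, O), Add(O, O))) = Add(-6, Mul(Mul(2, O), Mul(2, O))) = Add(-6, Mul(4, Pow(O, 2))))
Mul(Function('r')(Function('C')(Function('Y')(1), 0)), Add(5, 11)) = Mul(Add(-6, Mul(4, Pow(Mul(-2, Pow(1, -1)), 2))), Add(5, 11)) = Mul(Add(-6, Mul(4, Pow(Mul(-2, 1), 2))), 16) = Mul(Add(-6, Mul(4, Pow(-2, 2))), 16) = Mul(Add(-6, Mul(4, 4)), 16) = Mul(Add(-6, 16), 16) = Mul(10, 16) = 160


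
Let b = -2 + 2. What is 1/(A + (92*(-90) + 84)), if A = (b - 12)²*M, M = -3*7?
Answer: -1/11220 ≈ -8.9127e-5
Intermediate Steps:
b = 0
M = -21
A = -3024 (A = (0 - 12)²*(-21) = (-12)²*(-21) = 144*(-21) = -3024)
1/(A + (92*(-90) + 84)) = 1/(-3024 + (92*(-90) + 84)) = 1/(-3024 + (-8280 + 84)) = 1/(-3024 - 8196) = 1/(-11220) = -1/11220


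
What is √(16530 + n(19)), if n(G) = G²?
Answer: √16891 ≈ 129.97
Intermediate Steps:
√(16530 + n(19)) = √(16530 + 19²) = √(16530 + 361) = √16891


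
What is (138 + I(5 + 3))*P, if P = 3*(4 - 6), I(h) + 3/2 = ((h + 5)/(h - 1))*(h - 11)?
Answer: -5499/7 ≈ -785.57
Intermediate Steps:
I(h) = -3/2 + (-11 + h)*(5 + h)/(-1 + h) (I(h) = -3/2 + ((h + 5)/(h - 1))*(h - 11) = -3/2 + ((5 + h)/(-1 + h))*(-11 + h) = -3/2 + (-11 + h)*(5 + h)/(-1 + h))
P = -6 (P = 3*(-2) = -6)
(138 + I(5 + 3))*P = (138 + (-107 - 15*(5 + 3) + 2*(5 + 3)²)/(2*(-1 + (5 + 3))))*(-6) = (138 + (-107 - 15*8 + 2*8²)/(2*(-1 + 8)))*(-6) = (138 + (½)*(-107 - 120 + 2*64)/7)*(-6) = (138 + (½)*(⅐)*(-107 - 120 + 128))*(-6) = (138 + (½)*(⅐)*(-99))*(-6) = (138 - 99/14)*(-6) = (1833/14)*(-6) = -5499/7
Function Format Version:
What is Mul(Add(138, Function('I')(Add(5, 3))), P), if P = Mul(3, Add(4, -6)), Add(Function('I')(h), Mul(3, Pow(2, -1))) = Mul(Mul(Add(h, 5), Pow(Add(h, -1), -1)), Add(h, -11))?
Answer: Rational(-5499, 7) ≈ -785.57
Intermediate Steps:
Function('I')(h) = Add(Rational(-3, 2), Mul(Pow(Add(-1, h), -1), Add(-11, h), Add(5, h))) (Function('I')(h) = Add(Rational(-3, 2), Mul(Mul(Add(h, 5), Pow(Add(h, -1), -1)), Add(h, -11))) = Add(Rational(-3, 2), Mul(Mul(Add(5, h), Pow(Add(-1, h), -1)), Add(-11, h))) = Add(Rational(-3, 2), Mul(Mul(Pow(Add(-1, h), -1), Add(5, h)), Add(-11, h))) = Add(Rational(-3, 2), Mul(Pow(Add(-1, h), -1), Add(-11, h), Add(5, h))))
P = -6 (P = Mul(3, -2) = -6)
Mul(Add(138, Function('I')(Add(5, 3))), P) = Mul(Add(138, Mul(Rational(1, 2), Pow(Add(-1, Add(5, 3)), -1), Add(-107, Mul(-15, Add(5, 3)), Mul(2, Pow(Add(5, 3), 2))))), -6) = Mul(Add(138, Mul(Rational(1, 2), Pow(Add(-1, 8), -1), Add(-107, Mul(-15, 8), Mul(2, Pow(8, 2))))), -6) = Mul(Add(138, Mul(Rational(1, 2), Pow(7, -1), Add(-107, -120, Mul(2, 64)))), -6) = Mul(Add(138, Mul(Rational(1, 2), Rational(1, 7), Add(-107, -120, 128))), -6) = Mul(Add(138, Mul(Rational(1, 2), Rational(1, 7), -99)), -6) = Mul(Add(138, Rational(-99, 14)), -6) = Mul(Rational(1833, 14), -6) = Rational(-5499, 7)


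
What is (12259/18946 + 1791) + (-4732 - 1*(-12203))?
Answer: 175490111/18946 ≈ 9262.6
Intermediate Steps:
(12259/18946 + 1791) + (-4732 - 1*(-12203)) = (12259*(1/18946) + 1791) + (-4732 + 12203) = (12259/18946 + 1791) + 7471 = 33944545/18946 + 7471 = 175490111/18946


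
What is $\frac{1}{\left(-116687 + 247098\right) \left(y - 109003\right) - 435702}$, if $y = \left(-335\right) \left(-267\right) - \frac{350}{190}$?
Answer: $- \frac{19}{48473831145} \approx -3.9196 \cdot 10^{-10}$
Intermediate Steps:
$y = \frac{1699420}{19}$ ($y = 89445 - \frac{35}{19} = \frac{1699420}{19} \approx 89443.0$)
$\frac{1}{\left(-116687 + 247098\right) \left(y - 109003\right) - 435702} = \frac{1}{\left(-116687 + 247098\right) \left(\frac{1699420}{19} - 109003\right) - 435702} = \frac{1}{130411 \left(- \frac{371637}{19}\right) - 435702} = \frac{1}{- \frac{48465552807}{19} - 435702} = \frac{1}{- \frac{48473831145}{19}} = - \frac{19}{48473831145}$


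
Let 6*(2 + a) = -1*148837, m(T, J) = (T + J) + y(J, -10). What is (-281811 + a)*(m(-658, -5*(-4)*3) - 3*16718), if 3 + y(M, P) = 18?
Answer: 93341619955/6 ≈ 1.5557e+10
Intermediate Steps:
y(M, P) = 15 (y(M, P) = -3 + 18 = 15)
m(T, J) = 15 + J + T (m(T, J) = (T + J) + 15 = (J + T) + 15 = 15 + J + T)
a = -148849/6 (a = -2 + (-1*148837)/6 = -2 + (1/6)*(-148837) = -2 - 148837/6 = -148849/6 ≈ -24808.)
(-281811 + a)*(m(-658, -5*(-4)*3) - 3*16718) = (-281811 - 148849/6)*((15 - 5*(-4)*3 - 658) - 3*16718) = -1839715*((15 + 20*3 - 658) - 50154)/6 = -1839715*((15 + 60 - 658) - 50154)/6 = -1839715*(-583 - 50154)/6 = -1839715/6*(-50737) = 93341619955/6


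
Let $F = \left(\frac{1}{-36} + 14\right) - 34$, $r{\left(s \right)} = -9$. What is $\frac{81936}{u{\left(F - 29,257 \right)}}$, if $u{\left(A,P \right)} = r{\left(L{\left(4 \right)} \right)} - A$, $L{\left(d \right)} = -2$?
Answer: $\frac{2949696}{1441} \approx 2047.0$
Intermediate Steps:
$F = - \frac{721}{36}$ ($F = \left(- \frac{1}{36} + 14\right) - 34 = \frac{503}{36} - 34 = - \frac{721}{36} \approx -20.028$)
$u{\left(A,P \right)} = -9 - A$
$\frac{81936}{u{\left(F - 29,257 \right)}} = \frac{81936}{-9 - \left(- \frac{721}{36} - 29\right)} = \frac{81936}{-9 - - \frac{1765}{36}} = \frac{81936}{-9 + \frac{1765}{36}} = \frac{81936}{\frac{1441}{36}} = 81936 \cdot \frac{36}{1441} = \frac{2949696}{1441}$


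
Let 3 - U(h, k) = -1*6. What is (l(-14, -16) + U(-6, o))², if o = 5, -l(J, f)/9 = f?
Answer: 23409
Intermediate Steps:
l(J, f) = -9*f
U(h, k) = 9 (U(h, k) = 3 - (-1)*6 = 3 - 1*(-6) = 3 + 6 = 9)
(l(-14, -16) + U(-6, o))² = (-9*(-16) + 9)² = (144 + 9)² = 153² = 23409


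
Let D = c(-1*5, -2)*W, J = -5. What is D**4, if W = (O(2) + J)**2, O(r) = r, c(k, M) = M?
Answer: 104976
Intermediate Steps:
W = 9 (W = (2 - 5)**2 = (-3)**2 = 9)
D = -18 (D = -2*9 = -18)
D**4 = (-18)**4 = 104976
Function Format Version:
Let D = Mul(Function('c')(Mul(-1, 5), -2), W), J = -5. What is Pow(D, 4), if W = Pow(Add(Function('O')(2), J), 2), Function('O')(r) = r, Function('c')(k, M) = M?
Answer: 104976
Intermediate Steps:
W = 9 (W = Pow(Add(2, -5), 2) = Pow(-3, 2) = 9)
D = -18 (D = Mul(-2, 9) = -18)
Pow(D, 4) = Pow(-18, 4) = 104976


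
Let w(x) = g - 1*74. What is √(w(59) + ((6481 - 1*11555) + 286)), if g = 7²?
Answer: I*√4813 ≈ 69.376*I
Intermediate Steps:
g = 49
w(x) = -25 (w(x) = 49 - 1*74 = 49 - 74 = -25)
√(w(59) + ((6481 - 1*11555) + 286)) = √(-25 + ((6481 - 1*11555) + 286)) = √(-25 + ((6481 - 11555) + 286)) = √(-25 + (-5074 + 286)) = √(-25 - 4788) = √(-4813) = I*√4813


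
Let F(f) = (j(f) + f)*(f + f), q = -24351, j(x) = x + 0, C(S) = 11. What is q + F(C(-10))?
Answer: -23867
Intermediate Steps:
j(x) = x
F(f) = 4*f**2 (F(f) = (f + f)*(f + f) = (2*f)*(2*f) = 4*f**2)
q + F(C(-10)) = -24351 + 4*11**2 = -24351 + 4*121 = -24351 + 484 = -23867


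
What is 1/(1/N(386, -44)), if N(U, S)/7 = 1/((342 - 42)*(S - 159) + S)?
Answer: -7/60944 ≈ -0.00011486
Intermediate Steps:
N(U, S) = 7/(-47700 + 301*S) (N(U, S) = 7/((342 - 42)*(S - 159) + S) = 7/(300*(-159 + S) + S) = 7/((-47700 + 300*S) + S) = 7/(-47700 + 301*S))
1/(1/N(386, -44)) = 1/(1/(7/(-47700 + 301*(-44)))) = 1/(1/(7/(-47700 - 13244))) = 1/(1/(7/(-60944))) = 1/(1/(7*(-1/60944))) = 1/(1/(-7/60944)) = 1/(-60944/7) = -7/60944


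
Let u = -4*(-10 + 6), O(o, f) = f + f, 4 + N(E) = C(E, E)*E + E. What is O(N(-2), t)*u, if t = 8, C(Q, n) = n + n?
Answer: 256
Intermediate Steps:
C(Q, n) = 2*n
N(E) = -4 + E + 2*E² (N(E) = -4 + ((2*E)*E + E) = -4 + (2*E² + E) = -4 + (E + 2*E²) = -4 + E + 2*E²)
O(o, f) = 2*f
u = 16 (u = -4*(-4) = 16)
O(N(-2), t)*u = (2*8)*16 = 16*16 = 256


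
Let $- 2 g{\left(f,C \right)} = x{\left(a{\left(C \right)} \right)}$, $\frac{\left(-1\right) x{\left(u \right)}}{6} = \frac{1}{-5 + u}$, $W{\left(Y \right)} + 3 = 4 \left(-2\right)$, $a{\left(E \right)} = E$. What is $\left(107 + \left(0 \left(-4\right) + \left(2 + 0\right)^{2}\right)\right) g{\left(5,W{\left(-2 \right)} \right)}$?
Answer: $- \frac{333}{16} \approx -20.813$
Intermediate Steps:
$W{\left(Y \right)} = -11$ ($W{\left(Y \right)} = -3 + 4 \left(-2\right) = -3 - 8 = -11$)
$x{\left(u \right)} = - \frac{6}{-5 + u}$
$g{\left(f,C \right)} = \frac{3}{-5 + C}$ ($g{\left(f,C \right)} = - \frac{\left(-6\right) \frac{1}{-5 + C}}{2} = \frac{3}{-5 + C}$)
$\left(107 + \left(0 \left(-4\right) + \left(2 + 0\right)^{2}\right)\right) g{\left(5,W{\left(-2 \right)} \right)} = \left(107 + \left(0 \left(-4\right) + \left(2 + 0\right)^{2}\right)\right) \frac{3}{-5 - 11} = \left(107 + \left(0 + 2^{2}\right)\right) \frac{3}{-16} = \left(107 + \left(0 + 4\right)\right) 3 \left(- \frac{1}{16}\right) = \left(107 + 4\right) \left(- \frac{3}{16}\right) = 111 \left(- \frac{3}{16}\right) = - \frac{333}{16}$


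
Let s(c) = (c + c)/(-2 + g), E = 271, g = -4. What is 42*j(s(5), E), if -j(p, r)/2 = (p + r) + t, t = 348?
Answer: -51856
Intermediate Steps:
s(c) = -c/3 (s(c) = (c + c)/(-2 - 4) = (2*c)/(-6) = (2*c)*(-⅙) = -c/3)
j(p, r) = -696 - 2*p - 2*r (j(p, r) = -2*((p + r) + 348) = -2*(348 + p + r) = -696 - 2*p - 2*r)
42*j(s(5), E) = 42*(-696 - (-2)*5/3 - 2*271) = 42*(-696 - 2*(-5/3) - 542) = 42*(-696 + 10/3 - 542) = 42*(-3704/3) = -51856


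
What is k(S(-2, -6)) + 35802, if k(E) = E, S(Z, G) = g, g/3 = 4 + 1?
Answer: 35817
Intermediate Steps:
g = 15 (g = 3*(4 + 1) = 3*5 = 15)
S(Z, G) = 15
k(S(-2, -6)) + 35802 = 15 + 35802 = 35817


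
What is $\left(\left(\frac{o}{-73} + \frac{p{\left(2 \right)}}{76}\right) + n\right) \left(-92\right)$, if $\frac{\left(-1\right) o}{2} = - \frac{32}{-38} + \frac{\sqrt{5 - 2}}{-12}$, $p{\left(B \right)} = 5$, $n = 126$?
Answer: $- \frac{16089443}{1387} + \frac{46 \sqrt{3}}{219} \approx -11600.0$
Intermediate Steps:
$o = - \frac{32}{19} + \frac{\sqrt{3}}{6}$ ($o = - 2 \left(- \frac{32}{-38} + \frac{\sqrt{5 - 2}}{-12}\right) = - 2 \left(\left(-32\right) \left(- \frac{1}{38}\right) + \sqrt{3} \left(- \frac{1}{12}\right)\right) = - 2 \left(\frac{16}{19} - \frac{\sqrt{3}}{12}\right) = - \frac{32}{19} + \frac{\sqrt{3}}{6} \approx -1.3955$)
$\left(\left(\frac{o}{-73} + \frac{p{\left(2 \right)}}{76}\right) + n\right) \left(-92\right) = \left(\left(\frac{- \frac{32}{19} + \frac{\sqrt{3}}{6}}{-73} + \frac{5}{76}\right) + 126\right) \left(-92\right) = \left(\left(\left(- \frac{32}{19} + \frac{\sqrt{3}}{6}\right) \left(- \frac{1}{73}\right) + 5 \cdot \frac{1}{76}\right) + 126\right) \left(-92\right) = \left(\left(\left(\frac{32}{1387} - \frac{\sqrt{3}}{438}\right) + \frac{5}{76}\right) + 126\right) \left(-92\right) = \left(\left(\frac{493}{5548} - \frac{\sqrt{3}}{438}\right) + 126\right) \left(-92\right) = \left(\frac{699541}{5548} - \frac{\sqrt{3}}{438}\right) \left(-92\right) = - \frac{16089443}{1387} + \frac{46 \sqrt{3}}{219}$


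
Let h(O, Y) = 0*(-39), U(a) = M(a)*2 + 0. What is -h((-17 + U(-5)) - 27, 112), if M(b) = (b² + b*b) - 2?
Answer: 0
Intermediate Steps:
M(b) = -2 + 2*b² (M(b) = (b² + b²) - 2 = 2*b² - 2 = -2 + 2*b²)
U(a) = -4 + 4*a² (U(a) = (-2 + 2*a²)*2 + 0 = (-4 + 4*a²) + 0 = -4 + 4*a²)
h(O, Y) = 0
-h((-17 + U(-5)) - 27, 112) = -1*0 = 0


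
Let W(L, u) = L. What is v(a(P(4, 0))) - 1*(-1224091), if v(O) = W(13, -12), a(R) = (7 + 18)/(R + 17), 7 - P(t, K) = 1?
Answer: 1224104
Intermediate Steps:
P(t, K) = 6 (P(t, K) = 7 - 1*1 = 7 - 1 = 6)
a(R) = 25/(17 + R)
v(O) = 13
v(a(P(4, 0))) - 1*(-1224091) = 13 - 1*(-1224091) = 13 + 1224091 = 1224104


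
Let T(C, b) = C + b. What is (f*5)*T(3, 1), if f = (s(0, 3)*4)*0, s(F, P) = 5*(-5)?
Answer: 0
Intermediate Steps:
s(F, P) = -25
f = 0 (f = -25*4*0 = -100*0 = 0)
(f*5)*T(3, 1) = (0*5)*(3 + 1) = 0*4 = 0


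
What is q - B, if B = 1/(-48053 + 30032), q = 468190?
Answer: 8437251991/18021 ≈ 4.6819e+5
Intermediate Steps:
B = -1/18021 (B = 1/(-18021) = -1/18021 ≈ -5.5491e-5)
q - B = 468190 - 1*(-1/18021) = 468190 + 1/18021 = 8437251991/18021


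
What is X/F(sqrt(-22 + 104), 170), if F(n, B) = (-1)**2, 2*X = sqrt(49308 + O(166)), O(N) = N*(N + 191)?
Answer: sqrt(108570)/2 ≈ 164.75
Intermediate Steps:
O(N) = N*(191 + N)
X = sqrt(108570)/2 (X = sqrt(49308 + 166*(191 + 166))/2 = sqrt(49308 + 166*357)/2 = sqrt(49308 + 59262)/2 = sqrt(108570)/2 ≈ 164.75)
F(n, B) = 1
X/F(sqrt(-22 + 104), 170) = (sqrt(108570)/2)/1 = (sqrt(108570)/2)*1 = sqrt(108570)/2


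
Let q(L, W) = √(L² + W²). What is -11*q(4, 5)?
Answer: -11*√41 ≈ -70.434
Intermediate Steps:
-11*q(4, 5) = -11*√(4² + 5²) = -11*√(16 + 25) = -11*√41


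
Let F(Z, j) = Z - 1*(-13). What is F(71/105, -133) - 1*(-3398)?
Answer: 358226/105 ≈ 3411.7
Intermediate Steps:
F(Z, j) = 13 + Z (F(Z, j) = Z + 13 = 13 + Z)
F(71/105, -133) - 1*(-3398) = (13 + 71/105) - 1*(-3398) = (13 + 71*(1/105)) + 3398 = (13 + 71/105) + 3398 = 1436/105 + 3398 = 358226/105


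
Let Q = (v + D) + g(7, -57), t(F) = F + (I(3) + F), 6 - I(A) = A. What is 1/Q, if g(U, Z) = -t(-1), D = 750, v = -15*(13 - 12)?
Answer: 1/734 ≈ 0.0013624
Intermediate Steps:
I(A) = 6 - A
v = -15 (v = -15*1 = -15)
t(F) = 3 + 2*F (t(F) = F + ((6 - 1*3) + F) = F + ((6 - 3) + F) = F + (3 + F) = 3 + 2*F)
g(U, Z) = -1 (g(U, Z) = -(3 + 2*(-1)) = -(3 - 2) = -1*1 = -1)
Q = 734 (Q = (-15 + 750) - 1 = 735 - 1 = 734)
1/Q = 1/734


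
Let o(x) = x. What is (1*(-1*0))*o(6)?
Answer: 0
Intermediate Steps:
(1*(-1*0))*o(6) = (1*(-1*0))*6 = (1*0)*6 = 0*6 = 0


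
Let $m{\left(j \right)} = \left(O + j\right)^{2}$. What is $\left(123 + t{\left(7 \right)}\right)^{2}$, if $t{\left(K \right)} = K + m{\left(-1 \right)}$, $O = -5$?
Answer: $27556$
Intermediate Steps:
$m{\left(j \right)} = \left(-5 + j\right)^{2}$
$t{\left(K \right)} = 36 + K$ ($t{\left(K \right)} = K + \left(-5 - 1\right)^{2} = K + \left(-6\right)^{2} = K + 36 = 36 + K$)
$\left(123 + t{\left(7 \right)}\right)^{2} = \left(123 + \left(36 + 7\right)\right)^{2} = \left(123 + 43\right)^{2} = 166^{2} = 27556$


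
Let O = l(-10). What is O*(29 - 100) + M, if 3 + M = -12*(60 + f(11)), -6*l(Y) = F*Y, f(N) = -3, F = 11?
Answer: -5966/3 ≈ -1988.7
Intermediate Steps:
l(Y) = -11*Y/6
O = 55/3 (O = -11/6*(-10) = 55/3 ≈ 18.333)
M = -687 (M = -3 - 12*(60 - 3) = -3 - 12*57 = -3 - 684 = -687)
O*(29 - 100) + M = 55*(29 - 100)/3 - 687 = (55/3)*(-71) - 687 = -3905/3 - 687 = -5966/3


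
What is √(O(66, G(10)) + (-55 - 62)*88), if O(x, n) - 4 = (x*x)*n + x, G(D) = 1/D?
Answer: 2*I*√61190/5 ≈ 98.946*I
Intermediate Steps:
O(x, n) = 4 + x + n*x² (O(x, n) = 4 + ((x*x)*n + x) = 4 + (x²*n + x) = 4 + (n*x² + x) = 4 + (x + n*x²) = 4 + x + n*x²)
√(O(66, G(10)) + (-55 - 62)*88) = √((4 + 66 + 66²/10) + (-55 - 62)*88) = √((4 + 66 + (⅒)*4356) - 117*88) = √((4 + 66 + 2178/5) - 10296) = √(2528/5 - 10296) = √(-48952/5) = 2*I*√61190/5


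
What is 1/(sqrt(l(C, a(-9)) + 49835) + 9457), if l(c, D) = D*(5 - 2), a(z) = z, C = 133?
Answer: 9457/89385041 - 4*sqrt(3113)/89385041 ≈ 0.00010330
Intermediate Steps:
l(c, D) = 3*D (l(c, D) = D*3 = 3*D)
1/(sqrt(l(C, a(-9)) + 49835) + 9457) = 1/(sqrt(3*(-9) + 49835) + 9457) = 1/(sqrt(-27 + 49835) + 9457) = 1/(sqrt(49808) + 9457) = 1/(4*sqrt(3113) + 9457) = 1/(9457 + 4*sqrt(3113))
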